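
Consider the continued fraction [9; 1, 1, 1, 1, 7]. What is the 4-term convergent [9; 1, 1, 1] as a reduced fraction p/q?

29/3

Start with 1.
1 + 1/(1/1) = 1 + 1/1 = 2/1
1 + 1/(2/1) = 1 + 1/2 = 3/2
9 + 1/(3/2) = 9 + 2/3 = 29/3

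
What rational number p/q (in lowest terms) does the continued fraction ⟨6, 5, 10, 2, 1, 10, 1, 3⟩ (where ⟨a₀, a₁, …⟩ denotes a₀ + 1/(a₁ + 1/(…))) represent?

44749/7222

Start with 3.
1 + 1/(3/1) = 1 + 1/3 = 4/3
10 + 1/(4/3) = 10 + 3/4 = 43/4
1 + 1/(43/4) = 1 + 4/43 = 47/43
2 + 1/(47/43) = 2 + 43/47 = 137/47
10 + 1/(137/47) = 10 + 47/137 = 1417/137
5 + 1/(1417/137) = 5 + 137/1417 = 7222/1417
6 + 1/(7222/1417) = 6 + 1417/7222 = 44749/7222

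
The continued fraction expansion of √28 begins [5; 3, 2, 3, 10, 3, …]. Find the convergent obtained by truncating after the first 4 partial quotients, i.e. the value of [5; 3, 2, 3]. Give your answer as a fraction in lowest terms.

Start with 3.
2 + 1/(3/1) = 2 + 1/3 = 7/3
3 + 1/(7/3) = 3 + 3/7 = 24/7
5 + 1/(24/7) = 5 + 7/24 = 127/24

127/24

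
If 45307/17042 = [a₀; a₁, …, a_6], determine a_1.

1

Apply division with remainder until the remainder is 0:
45307 ÷ 17042 → quotient 2, remainder 11223
17042 ÷ 11223 → quotient 1, remainder 5819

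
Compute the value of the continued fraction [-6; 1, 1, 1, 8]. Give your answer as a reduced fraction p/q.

a_0 = -6: -6/1
a_1 = 1: -5/1
a_2 = 1: -11/2
a_3 = 1: -16/3
a_4 = 8: -139/26

-139/26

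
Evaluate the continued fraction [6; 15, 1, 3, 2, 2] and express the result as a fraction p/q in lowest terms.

Starting at the tail and folding back:
Start with 2.
2 + 1/(2/1) = 2 + 1/2 = 5/2
3 + 1/(5/2) = 3 + 2/5 = 17/5
1 + 1/(17/5) = 1 + 5/17 = 22/17
15 + 1/(22/17) = 15 + 17/22 = 347/22
6 + 1/(347/22) = 6 + 22/347 = 2104/347

2104/347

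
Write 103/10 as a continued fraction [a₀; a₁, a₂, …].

Run the Euclidean algorithm, recording each quotient:
103 ÷ 10 → quotient 10, remainder 3
10 ÷ 3 → quotient 3, remainder 1
3 ÷ 1 → quotient 3, remainder 0

[10; 3, 3]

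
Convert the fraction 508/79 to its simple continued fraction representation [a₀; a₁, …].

Apply division with remainder until the remainder is 0:
⌊508/79⌋ = 6, remainder 34
⌊79/34⌋ = 2, remainder 11
⌊34/11⌋ = 3, remainder 1
⌊11/1⌋ = 11, remainder 0

[6; 2, 3, 11]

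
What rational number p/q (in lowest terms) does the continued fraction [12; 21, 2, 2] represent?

1289/107

Work from the innermost term outward:
Start with 2.
2 + 1/(2/1) = 2 + 1/2 = 5/2
21 + 1/(5/2) = 21 + 2/5 = 107/5
12 + 1/(107/5) = 12 + 5/107 = 1289/107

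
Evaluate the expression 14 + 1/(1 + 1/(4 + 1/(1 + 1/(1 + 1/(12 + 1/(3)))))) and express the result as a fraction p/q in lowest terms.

Start with 3.
12 + 1/(3/1) = 12 + 1/3 = 37/3
1 + 1/(37/3) = 1 + 3/37 = 40/37
1 + 1/(40/37) = 1 + 37/40 = 77/40
4 + 1/(77/40) = 4 + 40/77 = 348/77
1 + 1/(348/77) = 1 + 77/348 = 425/348
14 + 1/(425/348) = 14 + 348/425 = 6298/425

6298/425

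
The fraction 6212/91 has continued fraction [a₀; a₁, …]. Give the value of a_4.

6212 = 68·91 + 24, so a_0 = 68
91 = 3·24 + 19, so a_1 = 3
24 = 1·19 + 5, so a_2 = 1
19 = 3·5 + 4, so a_3 = 3
5 = 1·4 + 1, so a_4 = 1

1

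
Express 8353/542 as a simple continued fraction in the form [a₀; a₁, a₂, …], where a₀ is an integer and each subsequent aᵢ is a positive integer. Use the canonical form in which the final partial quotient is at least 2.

8353 = 15·542 + 223, so a_0 = 15
542 = 2·223 + 96, so a_1 = 2
223 = 2·96 + 31, so a_2 = 2
96 = 3·31 + 3, so a_3 = 3
31 = 10·3 + 1, so a_4 = 10
3 = 3·1 + 0, so a_5 = 3

[15; 2, 2, 3, 10, 3]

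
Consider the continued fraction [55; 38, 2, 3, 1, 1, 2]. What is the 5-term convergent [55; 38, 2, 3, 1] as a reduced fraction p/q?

19039/346

Work from the innermost term outward:
Start with 1.
3 + 1/(1/1) = 3 + 1/1 = 4/1
2 + 1/(4/1) = 2 + 1/4 = 9/4
38 + 1/(9/4) = 38 + 4/9 = 346/9
55 + 1/(346/9) = 55 + 9/346 = 19039/346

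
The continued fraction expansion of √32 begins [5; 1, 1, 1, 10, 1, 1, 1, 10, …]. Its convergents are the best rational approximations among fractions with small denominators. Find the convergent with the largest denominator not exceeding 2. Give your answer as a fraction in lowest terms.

a_0 = 5: 5/1  (≤ bound)
a_1 = 1: 6/1  (≤ bound)
a_2 = 1: 11/2  (≤ bound)
a_3 = 1: 17/3  (> 2, stop)

11/2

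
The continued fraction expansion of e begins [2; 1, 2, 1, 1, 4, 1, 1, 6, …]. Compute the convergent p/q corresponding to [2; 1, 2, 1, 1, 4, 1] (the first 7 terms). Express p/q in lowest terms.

106/39

a_0 = 2: 2/1
a_1 = 1: 3/1
a_2 = 2: 8/3
a_3 = 1: 11/4
a_4 = 1: 19/7
a_5 = 4: 87/32
a_6 = 1: 106/39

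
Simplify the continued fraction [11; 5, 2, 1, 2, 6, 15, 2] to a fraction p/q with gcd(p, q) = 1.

Start with 2.
15 + 1/(2/1) = 15 + 1/2 = 31/2
6 + 1/(31/2) = 6 + 2/31 = 188/31
2 + 1/(188/31) = 2 + 31/188 = 407/188
1 + 1/(407/188) = 1 + 188/407 = 595/407
2 + 1/(595/407) = 2 + 407/595 = 1597/595
5 + 1/(1597/595) = 5 + 595/1597 = 8580/1597
11 + 1/(8580/1597) = 11 + 1597/8580 = 95977/8580

95977/8580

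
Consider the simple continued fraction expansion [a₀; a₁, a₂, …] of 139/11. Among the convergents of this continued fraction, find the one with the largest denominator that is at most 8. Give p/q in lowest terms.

38/3

List convergents until the denominator exceeds the bound:
a_0 = 12: 12/1  (≤ bound)
a_1 = 1: 13/1  (≤ bound)
a_2 = 1: 25/2  (≤ bound)
a_3 = 1: 38/3  (≤ bound)
a_4 = 3: 139/11  (> 8, stop)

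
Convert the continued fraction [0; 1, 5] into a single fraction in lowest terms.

Starting at the tail and folding back:
Start with 5.
1 + 1/(5/1) = 1 + 1/5 = 6/5
0 + 1/(6/5) = 0 + 5/6 = 5/6

5/6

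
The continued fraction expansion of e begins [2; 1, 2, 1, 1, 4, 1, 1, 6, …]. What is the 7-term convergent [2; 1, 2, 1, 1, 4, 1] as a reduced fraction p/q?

106/39

Start with 1.
4 + 1/(1/1) = 4 + 1/1 = 5/1
1 + 1/(5/1) = 1 + 1/5 = 6/5
1 + 1/(6/5) = 1 + 5/6 = 11/6
2 + 1/(11/6) = 2 + 6/11 = 28/11
1 + 1/(28/11) = 1 + 11/28 = 39/28
2 + 1/(39/28) = 2 + 28/39 = 106/39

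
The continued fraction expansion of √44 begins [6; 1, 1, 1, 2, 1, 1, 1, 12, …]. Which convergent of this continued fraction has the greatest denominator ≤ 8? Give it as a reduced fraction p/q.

53/8

a_0 = 6: 6/1  (≤ bound)
a_1 = 1: 7/1  (≤ bound)
a_2 = 1: 13/2  (≤ bound)
a_3 = 1: 20/3  (≤ bound)
a_4 = 2: 53/8  (≤ bound)
a_5 = 1: 73/11  (> 8, stop)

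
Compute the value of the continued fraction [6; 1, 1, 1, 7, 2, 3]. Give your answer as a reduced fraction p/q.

Start with 3.
2 + 1/(3/1) = 2 + 1/3 = 7/3
7 + 1/(7/3) = 7 + 3/7 = 52/7
1 + 1/(52/7) = 1 + 7/52 = 59/52
1 + 1/(59/52) = 1 + 52/59 = 111/59
1 + 1/(111/59) = 1 + 59/111 = 170/111
6 + 1/(170/111) = 6 + 111/170 = 1131/170

1131/170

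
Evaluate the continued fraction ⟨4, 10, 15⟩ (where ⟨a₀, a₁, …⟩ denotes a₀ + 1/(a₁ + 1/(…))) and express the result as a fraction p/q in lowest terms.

619/151

Starting at the tail and folding back:
Start with 15.
10 + 1/(15/1) = 10 + 1/15 = 151/15
4 + 1/(151/15) = 4 + 15/151 = 619/151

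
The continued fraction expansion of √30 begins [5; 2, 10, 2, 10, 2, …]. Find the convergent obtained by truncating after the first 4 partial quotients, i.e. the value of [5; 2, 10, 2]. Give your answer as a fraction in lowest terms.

241/44

Start with 2.
10 + 1/(2/1) = 10 + 1/2 = 21/2
2 + 1/(21/2) = 2 + 2/21 = 44/21
5 + 1/(44/21) = 5 + 21/44 = 241/44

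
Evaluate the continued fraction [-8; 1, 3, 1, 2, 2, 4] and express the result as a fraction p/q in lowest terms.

a_0 = -8: -8/1
a_1 = 1: -7/1
a_2 = 3: -29/4
a_3 = 1: -36/5
a_4 = 2: -101/14
a_5 = 2: -238/33
a_6 = 4: -1053/146

-1053/146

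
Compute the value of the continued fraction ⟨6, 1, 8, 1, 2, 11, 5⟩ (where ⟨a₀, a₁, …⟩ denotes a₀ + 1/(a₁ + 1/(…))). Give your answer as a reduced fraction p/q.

11545/1674

Collapse the nested fraction from the inside out:
Start with 5.
11 + 1/(5/1) = 11 + 1/5 = 56/5
2 + 1/(56/5) = 2 + 5/56 = 117/56
1 + 1/(117/56) = 1 + 56/117 = 173/117
8 + 1/(173/117) = 8 + 117/173 = 1501/173
1 + 1/(1501/173) = 1 + 173/1501 = 1674/1501
6 + 1/(1674/1501) = 6 + 1501/1674 = 11545/1674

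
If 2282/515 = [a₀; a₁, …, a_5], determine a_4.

1

Apply division with remainder until the remainder is 0:
2282 = 4·515 + 222, so a_0 = 4
515 = 2·222 + 71, so a_1 = 2
222 = 3·71 + 9, so a_2 = 3
71 = 7·9 + 8, so a_3 = 7
9 = 1·8 + 1, so a_4 = 1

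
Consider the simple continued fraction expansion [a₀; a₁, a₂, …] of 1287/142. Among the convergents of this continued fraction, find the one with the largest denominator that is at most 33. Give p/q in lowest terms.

145/16

a_0 = 9: 9/1  (≤ bound)
a_1 = 15: 136/15  (≤ bound)
a_2 = 1: 145/16  (≤ bound)
a_3 = 3: 571/63  (> 33, stop)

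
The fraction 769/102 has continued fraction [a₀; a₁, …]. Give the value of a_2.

769 = 7·102 + 55, so a_0 = 7
102 = 1·55 + 47, so a_1 = 1
55 = 1·47 + 8, so a_2 = 1

1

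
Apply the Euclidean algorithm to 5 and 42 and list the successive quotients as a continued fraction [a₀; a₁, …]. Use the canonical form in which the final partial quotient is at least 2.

[0; 8, 2, 2]

Repeatedly divide and take the remainder:
⌊5/42⌋ = 0, remainder 5
⌊42/5⌋ = 8, remainder 2
⌊5/2⌋ = 2, remainder 1
⌊2/1⌋ = 2, remainder 0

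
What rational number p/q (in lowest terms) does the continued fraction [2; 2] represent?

5/2

Build up convergents one term at a time:
a_0 = 2: 2/1
a_1 = 2: 5/2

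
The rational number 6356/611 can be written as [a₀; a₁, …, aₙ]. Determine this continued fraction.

⌊6356/611⌋ = 10, remainder 246
⌊611/246⌋ = 2, remainder 119
⌊246/119⌋ = 2, remainder 8
⌊119/8⌋ = 14, remainder 7
⌊8/7⌋ = 1, remainder 1
⌊7/1⌋ = 7, remainder 0

[10; 2, 2, 14, 1, 7]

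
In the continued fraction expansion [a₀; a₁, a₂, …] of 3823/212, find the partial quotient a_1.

30

3823 = 18·212 + 7, so a_0 = 18
212 = 30·7 + 2, so a_1 = 30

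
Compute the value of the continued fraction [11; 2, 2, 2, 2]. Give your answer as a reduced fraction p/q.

331/29

Starting at the tail and folding back:
Start with 2.
2 + 1/(2/1) = 2 + 1/2 = 5/2
2 + 1/(5/2) = 2 + 2/5 = 12/5
2 + 1/(12/5) = 2 + 5/12 = 29/12
11 + 1/(29/12) = 11 + 12/29 = 331/29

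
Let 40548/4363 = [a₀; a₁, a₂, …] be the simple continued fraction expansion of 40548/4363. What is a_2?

⌊40548/4363⌋ = 9, remainder 1281
⌊4363/1281⌋ = 3, remainder 520
⌊1281/520⌋ = 2, remainder 241

2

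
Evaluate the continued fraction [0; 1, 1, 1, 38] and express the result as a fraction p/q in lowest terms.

77/116

a_0 = 0: 0/1
a_1 = 1: 1/1
a_2 = 1: 1/2
a_3 = 1: 2/3
a_4 = 38: 77/116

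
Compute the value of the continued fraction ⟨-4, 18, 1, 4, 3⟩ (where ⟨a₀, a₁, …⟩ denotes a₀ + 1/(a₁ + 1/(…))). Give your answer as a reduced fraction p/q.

a_0 = -4: -4/1
a_1 = 18: -71/18
a_2 = 1: -75/19
a_3 = 4: -371/94
a_4 = 3: -1188/301

-1188/301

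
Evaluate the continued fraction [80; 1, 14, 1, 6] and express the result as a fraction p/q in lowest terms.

8984/111

Start with 6.
1 + 1/(6/1) = 1 + 1/6 = 7/6
14 + 1/(7/6) = 14 + 6/7 = 104/7
1 + 1/(104/7) = 1 + 7/104 = 111/104
80 + 1/(111/104) = 80 + 104/111 = 8984/111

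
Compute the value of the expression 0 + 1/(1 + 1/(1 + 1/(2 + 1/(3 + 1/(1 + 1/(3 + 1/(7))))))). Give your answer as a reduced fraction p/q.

a_0 = 0: 0/1
a_1 = 1: 1/1
a_2 = 1: 1/2
a_3 = 2: 3/5
a_4 = 3: 10/17
a_5 = 1: 13/22
a_6 = 3: 49/83
a_7 = 7: 356/603

356/603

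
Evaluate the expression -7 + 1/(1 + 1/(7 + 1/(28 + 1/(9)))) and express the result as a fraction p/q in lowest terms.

-12451/2033

a_0 = -7: -7/1
a_1 = 1: -6/1
a_2 = 7: -49/8
a_3 = 28: -1378/225
a_4 = 9: -12451/2033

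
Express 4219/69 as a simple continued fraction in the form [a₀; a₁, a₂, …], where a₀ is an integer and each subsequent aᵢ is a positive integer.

[61; 6, 1, 9]

4219 = 61·69 + 10, so a_0 = 61
69 = 6·10 + 9, so a_1 = 6
10 = 1·9 + 1, so a_2 = 1
9 = 9·1 + 0, so a_3 = 9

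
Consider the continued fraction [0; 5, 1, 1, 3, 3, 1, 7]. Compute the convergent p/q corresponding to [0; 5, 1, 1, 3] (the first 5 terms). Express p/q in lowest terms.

Start with 3.
1 + 1/(3/1) = 1 + 1/3 = 4/3
1 + 1/(4/3) = 1 + 3/4 = 7/4
5 + 1/(7/4) = 5 + 4/7 = 39/7
0 + 1/(39/7) = 0 + 7/39 = 7/39

7/39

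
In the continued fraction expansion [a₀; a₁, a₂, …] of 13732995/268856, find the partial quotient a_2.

1

Apply division with remainder until the remainder is 0:
13732995 ÷ 268856 → quotient 51, remainder 21339
268856 ÷ 21339 → quotient 12, remainder 12788
21339 ÷ 12788 → quotient 1, remainder 8551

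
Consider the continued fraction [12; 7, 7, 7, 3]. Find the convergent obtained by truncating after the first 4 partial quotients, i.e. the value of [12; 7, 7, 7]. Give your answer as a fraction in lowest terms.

a_0 = 12: 12/1
a_1 = 7: 85/7
a_2 = 7: 607/50
a_3 = 7: 4334/357

4334/357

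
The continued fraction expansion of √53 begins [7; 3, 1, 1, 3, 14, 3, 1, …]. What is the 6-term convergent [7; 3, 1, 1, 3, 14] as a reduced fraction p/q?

2599/357

Collapse the nested fraction from the inside out:
Start with 14.
3 + 1/(14/1) = 3 + 1/14 = 43/14
1 + 1/(43/14) = 1 + 14/43 = 57/43
1 + 1/(57/43) = 1 + 43/57 = 100/57
3 + 1/(100/57) = 3 + 57/100 = 357/100
7 + 1/(357/100) = 7 + 100/357 = 2599/357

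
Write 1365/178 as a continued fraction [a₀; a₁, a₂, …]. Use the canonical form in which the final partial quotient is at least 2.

⌊1365/178⌋ = 7, remainder 119
⌊178/119⌋ = 1, remainder 59
⌊119/59⌋ = 2, remainder 1
⌊59/1⌋ = 59, remainder 0

[7; 1, 2, 59]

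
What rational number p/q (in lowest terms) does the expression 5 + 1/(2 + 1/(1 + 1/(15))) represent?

251/47

Starting at the tail and folding back:
Start with 15.
1 + 1/(15/1) = 1 + 1/15 = 16/15
2 + 1/(16/15) = 2 + 15/16 = 47/16
5 + 1/(47/16) = 5 + 16/47 = 251/47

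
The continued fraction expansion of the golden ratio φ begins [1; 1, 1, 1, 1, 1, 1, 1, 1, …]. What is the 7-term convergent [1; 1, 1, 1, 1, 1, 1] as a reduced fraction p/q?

Compute successive convergents:
a_0 = 1: 1/1
a_1 = 1: 2/1
a_2 = 1: 3/2
a_3 = 1: 5/3
a_4 = 1: 8/5
a_5 = 1: 13/8
a_6 = 1: 21/13

21/13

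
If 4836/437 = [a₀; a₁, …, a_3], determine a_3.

Apply division with remainder until the remainder is 0:
4836 ÷ 437 → quotient 11, remainder 29
437 ÷ 29 → quotient 15, remainder 2
29 ÷ 2 → quotient 14, remainder 1
2 ÷ 1 → quotient 2, remainder 0

2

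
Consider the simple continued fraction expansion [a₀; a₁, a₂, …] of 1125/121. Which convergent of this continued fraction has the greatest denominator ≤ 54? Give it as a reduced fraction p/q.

List convergents until the denominator exceeds the bound:
a_0 = 9: 9/1  (≤ bound)
a_1 = 3: 28/3  (≤ bound)
a_2 = 2: 65/7  (≤ bound)
a_3 = 1: 93/10  (≤ bound)
a_4 = 3: 344/37  (≤ bound)
a_5 = 3: 1125/121  (> 54, stop)

344/37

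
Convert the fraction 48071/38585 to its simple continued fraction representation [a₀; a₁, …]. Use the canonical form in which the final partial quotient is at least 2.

[1; 4, 14, 1, 3, 1, 31, 4]

48071 = 1·38585 + 9486, so a_0 = 1
38585 = 4·9486 + 641, so a_1 = 4
9486 = 14·641 + 512, so a_2 = 14
641 = 1·512 + 129, so a_3 = 1
512 = 3·129 + 125, so a_4 = 3
129 = 1·125 + 4, so a_5 = 1
125 = 31·4 + 1, so a_6 = 31
4 = 4·1 + 0, so a_7 = 4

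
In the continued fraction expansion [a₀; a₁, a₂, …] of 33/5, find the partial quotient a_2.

33 = 6·5 + 3, so a_0 = 6
5 = 1·3 + 2, so a_1 = 1
3 = 1·2 + 1, so a_2 = 1

1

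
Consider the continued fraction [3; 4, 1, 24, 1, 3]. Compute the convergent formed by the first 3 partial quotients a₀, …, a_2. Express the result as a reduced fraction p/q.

16/5

Start with 1.
4 + 1/(1/1) = 4 + 1/1 = 5/1
3 + 1/(5/1) = 3 + 1/5 = 16/5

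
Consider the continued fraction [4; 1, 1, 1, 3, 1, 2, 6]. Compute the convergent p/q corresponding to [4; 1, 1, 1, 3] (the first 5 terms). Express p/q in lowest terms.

a_0 = 4: 4/1
a_1 = 1: 5/1
a_2 = 1: 9/2
a_3 = 1: 14/3
a_4 = 3: 51/11

51/11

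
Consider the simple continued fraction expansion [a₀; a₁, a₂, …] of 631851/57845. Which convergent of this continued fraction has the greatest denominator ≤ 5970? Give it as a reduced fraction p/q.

List convergents until the denominator exceeds the bound:
a_0 = 10: 10/1  (≤ bound)
a_1 = 1: 11/1  (≤ bound)
a_2 = 12: 142/13  (≤ bound)
a_3 = 60: 8531/781  (≤ bound)
a_4 = 1: 8673/794  (≤ bound)
a_5 = 7: 69242/6339  (> 5970, stop)

8673/794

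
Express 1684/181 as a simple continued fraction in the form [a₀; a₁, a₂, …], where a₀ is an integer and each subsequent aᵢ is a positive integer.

1684 = 9·181 + 55, so a_0 = 9
181 = 3·55 + 16, so a_1 = 3
55 = 3·16 + 7, so a_2 = 3
16 = 2·7 + 2, so a_3 = 2
7 = 3·2 + 1, so a_4 = 3
2 = 2·1 + 0, so a_5 = 2

[9; 3, 3, 2, 3, 2]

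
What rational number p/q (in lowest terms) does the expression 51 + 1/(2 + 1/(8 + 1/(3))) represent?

2728/53

a_0 = 51: 51/1
a_1 = 2: 103/2
a_2 = 8: 875/17
a_3 = 3: 2728/53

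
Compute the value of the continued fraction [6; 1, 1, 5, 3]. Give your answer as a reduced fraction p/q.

Use the convergent recurrence hₖ = aₖ·hₖ₋₁ + hₖ₋₂ (and likewise for the denominators kₖ):
a_0 = 6: 6/1
a_1 = 1: 7/1
a_2 = 1: 13/2
a_3 = 5: 72/11
a_4 = 3: 229/35

229/35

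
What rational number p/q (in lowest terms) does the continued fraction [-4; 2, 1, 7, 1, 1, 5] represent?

-990/271

Compute successive convergents:
a_0 = -4: -4/1
a_1 = 2: -7/2
a_2 = 1: -11/3
a_3 = 7: -84/23
a_4 = 1: -95/26
a_5 = 1: -179/49
a_6 = 5: -990/271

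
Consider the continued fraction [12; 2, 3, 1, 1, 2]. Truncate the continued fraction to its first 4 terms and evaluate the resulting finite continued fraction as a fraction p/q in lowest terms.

112/9

a_0 = 12: 12/1
a_1 = 2: 25/2
a_2 = 3: 87/7
a_3 = 1: 112/9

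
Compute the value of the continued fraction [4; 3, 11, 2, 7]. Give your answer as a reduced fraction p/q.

2296/531

Collapse the nested fraction from the inside out:
Start with 7.
2 + 1/(7/1) = 2 + 1/7 = 15/7
11 + 1/(15/7) = 11 + 7/15 = 172/15
3 + 1/(172/15) = 3 + 15/172 = 531/172
4 + 1/(531/172) = 4 + 172/531 = 2296/531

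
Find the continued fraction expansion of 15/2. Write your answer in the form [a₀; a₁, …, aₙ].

[7; 2]

Apply division with remainder until the remainder is 0:
15 = 7·2 + 1, so a_0 = 7
2 = 2·1 + 0, so a_1 = 2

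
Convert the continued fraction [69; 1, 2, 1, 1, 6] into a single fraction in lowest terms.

3207/46

Start with 6.
1 + 1/(6/1) = 1 + 1/6 = 7/6
1 + 1/(7/6) = 1 + 6/7 = 13/7
2 + 1/(13/7) = 2 + 7/13 = 33/13
1 + 1/(33/13) = 1 + 13/33 = 46/33
69 + 1/(46/33) = 69 + 33/46 = 3207/46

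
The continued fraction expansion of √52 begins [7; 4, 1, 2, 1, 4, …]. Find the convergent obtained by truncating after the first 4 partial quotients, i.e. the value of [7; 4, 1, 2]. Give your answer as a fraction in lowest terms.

Use the convergent recurrence hₖ = aₖ·hₖ₋₁ + hₖ₋₂ (and likewise for the denominators kₖ):
a_0 = 7: 7/1
a_1 = 4: 29/4
a_2 = 1: 36/5
a_3 = 2: 101/14

101/14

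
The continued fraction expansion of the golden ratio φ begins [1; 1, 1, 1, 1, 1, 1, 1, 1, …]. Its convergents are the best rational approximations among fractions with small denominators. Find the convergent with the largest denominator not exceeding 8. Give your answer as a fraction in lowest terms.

List convergents until the denominator exceeds the bound:
a_0 = 1: 1/1  (≤ bound)
a_1 = 1: 2/1  (≤ bound)
a_2 = 1: 3/2  (≤ bound)
a_3 = 1: 5/3  (≤ bound)
a_4 = 1: 8/5  (≤ bound)
a_5 = 1: 13/8  (≤ bound)
a_6 = 1: 21/13  (> 8, stop)

13/8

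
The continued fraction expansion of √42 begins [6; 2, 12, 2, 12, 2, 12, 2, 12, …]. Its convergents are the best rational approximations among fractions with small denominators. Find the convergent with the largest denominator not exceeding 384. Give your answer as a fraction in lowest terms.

a_0 = 6: 6/1  (≤ bound)
a_1 = 2: 13/2  (≤ bound)
a_2 = 12: 162/25  (≤ bound)
a_3 = 2: 337/52  (≤ bound)
a_4 = 12: 4206/649  (> 384, stop)

337/52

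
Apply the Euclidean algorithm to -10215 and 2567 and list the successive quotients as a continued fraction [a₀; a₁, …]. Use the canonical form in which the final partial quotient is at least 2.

Apply division with remainder until the remainder is 0:
-10215 ÷ 2567 → quotient -4, remainder 53
2567 ÷ 53 → quotient 48, remainder 23
53 ÷ 23 → quotient 2, remainder 7
23 ÷ 7 → quotient 3, remainder 2
7 ÷ 2 → quotient 3, remainder 1
2 ÷ 1 → quotient 2, remainder 0

[-4; 48, 2, 3, 3, 2]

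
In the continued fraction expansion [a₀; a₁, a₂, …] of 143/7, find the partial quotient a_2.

3

Repeatedly divide and take the remainder:
143 ÷ 7 → quotient 20, remainder 3
7 ÷ 3 → quotient 2, remainder 1
3 ÷ 1 → quotient 3, remainder 0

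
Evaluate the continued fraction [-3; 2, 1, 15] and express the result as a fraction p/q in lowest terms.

-125/47

Compute successive convergents:
a_0 = -3: -3/1
a_1 = 2: -5/2
a_2 = 1: -8/3
a_3 = 15: -125/47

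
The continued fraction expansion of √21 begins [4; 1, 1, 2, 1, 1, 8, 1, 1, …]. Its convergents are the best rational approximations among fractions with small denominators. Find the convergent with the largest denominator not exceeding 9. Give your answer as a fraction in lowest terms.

32/7

a_0 = 4: 4/1  (≤ bound)
a_1 = 1: 5/1  (≤ bound)
a_2 = 1: 9/2  (≤ bound)
a_3 = 2: 23/5  (≤ bound)
a_4 = 1: 32/7  (≤ bound)
a_5 = 1: 55/12  (> 9, stop)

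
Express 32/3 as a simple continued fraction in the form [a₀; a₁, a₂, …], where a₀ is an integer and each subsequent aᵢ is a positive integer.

Apply division with remainder until the remainder is 0:
⌊32/3⌋ = 10, remainder 2
⌊3/2⌋ = 1, remainder 1
⌊2/1⌋ = 2, remainder 0

[10; 1, 2]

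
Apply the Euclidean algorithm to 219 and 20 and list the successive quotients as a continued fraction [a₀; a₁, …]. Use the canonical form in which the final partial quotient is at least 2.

[10; 1, 19]

Run the Euclidean algorithm, recording each quotient:
⌊219/20⌋ = 10, remainder 19
⌊20/19⌋ = 1, remainder 1
⌊19/1⌋ = 19, remainder 0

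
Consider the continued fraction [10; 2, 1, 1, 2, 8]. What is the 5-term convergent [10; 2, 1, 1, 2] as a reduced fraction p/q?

a_0 = 10: 10/1
a_1 = 2: 21/2
a_2 = 1: 31/3
a_3 = 1: 52/5
a_4 = 2: 135/13

135/13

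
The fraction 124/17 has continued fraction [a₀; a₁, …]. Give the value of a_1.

3

124 = 7·17 + 5, so a_0 = 7
17 = 3·5 + 2, so a_1 = 3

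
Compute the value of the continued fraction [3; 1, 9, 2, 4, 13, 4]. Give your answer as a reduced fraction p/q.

19779/5066

Start with 4.
13 + 1/(4/1) = 13 + 1/4 = 53/4
4 + 1/(53/4) = 4 + 4/53 = 216/53
2 + 1/(216/53) = 2 + 53/216 = 485/216
9 + 1/(485/216) = 9 + 216/485 = 4581/485
1 + 1/(4581/485) = 1 + 485/4581 = 5066/4581
3 + 1/(5066/4581) = 3 + 4581/5066 = 19779/5066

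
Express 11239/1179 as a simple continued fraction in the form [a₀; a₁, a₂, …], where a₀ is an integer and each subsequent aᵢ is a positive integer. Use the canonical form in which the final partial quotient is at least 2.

11239 = 9·1179 + 628, so a_0 = 9
1179 = 1·628 + 551, so a_1 = 1
628 = 1·551 + 77, so a_2 = 1
551 = 7·77 + 12, so a_3 = 7
77 = 6·12 + 5, so a_4 = 6
12 = 2·5 + 2, so a_5 = 2
5 = 2·2 + 1, so a_6 = 2
2 = 2·1 + 0, so a_7 = 2

[9; 1, 1, 7, 6, 2, 2, 2]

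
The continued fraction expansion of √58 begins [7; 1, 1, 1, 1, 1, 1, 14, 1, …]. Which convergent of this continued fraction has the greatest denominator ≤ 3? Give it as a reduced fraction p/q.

a_0 = 7: 7/1  (≤ bound)
a_1 = 1: 8/1  (≤ bound)
a_2 = 1: 15/2  (≤ bound)
a_3 = 1: 23/3  (≤ bound)
a_4 = 1: 38/5  (> 3, stop)

23/3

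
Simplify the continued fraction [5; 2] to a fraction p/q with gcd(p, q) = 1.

11/2

Start with 2.
5 + 1/(2/1) = 5 + 1/2 = 11/2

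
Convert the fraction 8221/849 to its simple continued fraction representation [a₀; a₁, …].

⌊8221/849⌋ = 9, remainder 580
⌊849/580⌋ = 1, remainder 269
⌊580/269⌋ = 2, remainder 42
⌊269/42⌋ = 6, remainder 17
⌊42/17⌋ = 2, remainder 8
⌊17/8⌋ = 2, remainder 1
⌊8/1⌋ = 8, remainder 0

[9; 1, 2, 6, 2, 2, 8]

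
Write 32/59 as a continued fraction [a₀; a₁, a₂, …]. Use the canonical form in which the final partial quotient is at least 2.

[0; 1, 1, 5, 2, 2]

Run the Euclidean algorithm, recording each quotient:
32 ÷ 59 → quotient 0, remainder 32
59 ÷ 32 → quotient 1, remainder 27
32 ÷ 27 → quotient 1, remainder 5
27 ÷ 5 → quotient 5, remainder 2
5 ÷ 2 → quotient 2, remainder 1
2 ÷ 1 → quotient 2, remainder 0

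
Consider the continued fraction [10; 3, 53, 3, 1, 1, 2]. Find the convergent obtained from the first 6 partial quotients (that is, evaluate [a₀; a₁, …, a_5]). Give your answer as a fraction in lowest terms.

11633/1126

Use the convergent recurrence hₖ = aₖ·hₖ₋₁ + hₖ₋₂ (and likewise for the denominators kₖ):
a_0 = 10: 10/1
a_1 = 3: 31/3
a_2 = 53: 1653/160
a_3 = 3: 4990/483
a_4 = 1: 6643/643
a_5 = 1: 11633/1126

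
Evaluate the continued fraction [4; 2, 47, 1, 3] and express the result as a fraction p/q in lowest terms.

1735/386

Build up convergents one term at a time:
a_0 = 4: 4/1
a_1 = 2: 9/2
a_2 = 47: 427/95
a_3 = 1: 436/97
a_4 = 3: 1735/386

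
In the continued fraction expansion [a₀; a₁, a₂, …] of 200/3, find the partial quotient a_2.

⌊200/3⌋ = 66, remainder 2
⌊3/2⌋ = 1, remainder 1
⌊2/1⌋ = 2, remainder 0

2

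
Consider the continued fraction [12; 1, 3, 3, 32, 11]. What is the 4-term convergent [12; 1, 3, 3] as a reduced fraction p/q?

Collapse the nested fraction from the inside out:
Start with 3.
3 + 1/(3/1) = 3 + 1/3 = 10/3
1 + 1/(10/3) = 1 + 3/10 = 13/10
12 + 1/(13/10) = 12 + 10/13 = 166/13

166/13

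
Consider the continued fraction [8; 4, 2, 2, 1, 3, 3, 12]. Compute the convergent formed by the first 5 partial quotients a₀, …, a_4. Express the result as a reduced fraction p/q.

Starting at the tail and folding back:
Start with 1.
2 + 1/(1/1) = 2 + 1/1 = 3/1
2 + 1/(3/1) = 2 + 1/3 = 7/3
4 + 1/(7/3) = 4 + 3/7 = 31/7
8 + 1/(31/7) = 8 + 7/31 = 255/31

255/31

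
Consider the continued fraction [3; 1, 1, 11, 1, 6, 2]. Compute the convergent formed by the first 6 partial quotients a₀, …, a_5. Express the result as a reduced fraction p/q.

Starting at the tail and folding back:
Start with 6.
1 + 1/(6/1) = 1 + 1/6 = 7/6
11 + 1/(7/6) = 11 + 6/7 = 83/7
1 + 1/(83/7) = 1 + 7/83 = 90/83
1 + 1/(90/83) = 1 + 83/90 = 173/90
3 + 1/(173/90) = 3 + 90/173 = 609/173

609/173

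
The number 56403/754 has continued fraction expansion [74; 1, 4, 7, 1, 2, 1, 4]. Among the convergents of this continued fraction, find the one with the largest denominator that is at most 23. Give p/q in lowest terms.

List convergents until the denominator exceeds the bound:
a_0 = 74: 74/1  (≤ bound)
a_1 = 1: 75/1  (≤ bound)
a_2 = 4: 374/5  (≤ bound)
a_3 = 7: 2693/36  (> 23, stop)

374/5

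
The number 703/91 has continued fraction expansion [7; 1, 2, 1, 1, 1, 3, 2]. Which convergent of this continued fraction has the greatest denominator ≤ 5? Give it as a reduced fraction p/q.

a_0 = 7: 7/1  (≤ bound)
a_1 = 1: 8/1  (≤ bound)
a_2 = 2: 23/3  (≤ bound)
a_3 = 1: 31/4  (≤ bound)
a_4 = 1: 54/7  (> 5, stop)

31/4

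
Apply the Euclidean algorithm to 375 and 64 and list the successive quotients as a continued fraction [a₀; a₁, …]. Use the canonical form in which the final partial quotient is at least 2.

375 ÷ 64 → quotient 5, remainder 55
64 ÷ 55 → quotient 1, remainder 9
55 ÷ 9 → quotient 6, remainder 1
9 ÷ 1 → quotient 9, remainder 0

[5; 1, 6, 9]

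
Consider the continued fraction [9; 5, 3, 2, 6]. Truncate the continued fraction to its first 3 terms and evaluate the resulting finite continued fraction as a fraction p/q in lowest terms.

147/16

Start with 3.
5 + 1/(3/1) = 5 + 1/3 = 16/3
9 + 1/(16/3) = 9 + 3/16 = 147/16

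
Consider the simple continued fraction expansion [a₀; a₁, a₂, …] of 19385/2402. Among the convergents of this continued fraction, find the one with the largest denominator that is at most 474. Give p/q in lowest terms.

1606/199

a_0 = 8: 8/1  (≤ bound)
a_1 = 14: 113/14  (≤ bound)
a_2 = 4: 460/57  (≤ bound)
a_3 = 1: 573/71  (≤ bound)
a_4 = 2: 1606/199  (≤ bound)
a_5 = 3: 5391/668  (> 474, stop)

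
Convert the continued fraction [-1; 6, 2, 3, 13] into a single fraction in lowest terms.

-505/598

a_0 = -1: -1/1
a_1 = 6: -5/6
a_2 = 2: -11/13
a_3 = 3: -38/45
a_4 = 13: -505/598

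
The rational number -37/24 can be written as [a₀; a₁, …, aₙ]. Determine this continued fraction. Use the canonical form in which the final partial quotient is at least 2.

[-2; 2, 5, 2]

-37 = -2·24 + 11, so a_0 = -2
24 = 2·11 + 2, so a_1 = 2
11 = 5·2 + 1, so a_2 = 5
2 = 2·1 + 0, so a_3 = 2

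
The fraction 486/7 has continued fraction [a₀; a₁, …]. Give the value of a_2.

⌊486/7⌋ = 69, remainder 3
⌊7/3⌋ = 2, remainder 1
⌊3/1⌋ = 3, remainder 0

3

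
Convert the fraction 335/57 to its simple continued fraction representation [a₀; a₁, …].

Run the Euclidean algorithm, recording each quotient:
335 ÷ 57 → quotient 5, remainder 50
57 ÷ 50 → quotient 1, remainder 7
50 ÷ 7 → quotient 7, remainder 1
7 ÷ 1 → quotient 7, remainder 0

[5; 1, 7, 7]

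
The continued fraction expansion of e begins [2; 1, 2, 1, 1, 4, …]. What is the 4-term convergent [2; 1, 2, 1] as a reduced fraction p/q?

11/4

Collapse the nested fraction from the inside out:
Start with 1.
2 + 1/(1/1) = 2 + 1/1 = 3/1
1 + 1/(3/1) = 1 + 1/3 = 4/3
2 + 1/(4/3) = 2 + 3/4 = 11/4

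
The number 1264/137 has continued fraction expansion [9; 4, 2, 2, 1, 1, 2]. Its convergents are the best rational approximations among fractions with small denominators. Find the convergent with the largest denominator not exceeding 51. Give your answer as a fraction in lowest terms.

List convergents until the denominator exceeds the bound:
a_0 = 9: 9/1  (≤ bound)
a_1 = 4: 37/4  (≤ bound)
a_2 = 2: 83/9  (≤ bound)
a_3 = 2: 203/22  (≤ bound)
a_4 = 1: 286/31  (≤ bound)
a_5 = 1: 489/53  (> 51, stop)

286/31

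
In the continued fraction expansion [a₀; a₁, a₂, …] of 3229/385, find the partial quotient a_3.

Apply division with remainder until the remainder is 0:
3229 ÷ 385 → quotient 8, remainder 149
385 ÷ 149 → quotient 2, remainder 87
149 ÷ 87 → quotient 1, remainder 62
87 ÷ 62 → quotient 1, remainder 25

1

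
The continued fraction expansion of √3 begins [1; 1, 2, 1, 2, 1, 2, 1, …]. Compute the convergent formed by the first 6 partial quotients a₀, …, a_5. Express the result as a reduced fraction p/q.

Work from the innermost term outward:
Start with 1.
2 + 1/(1/1) = 2 + 1/1 = 3/1
1 + 1/(3/1) = 1 + 1/3 = 4/3
2 + 1/(4/3) = 2 + 3/4 = 11/4
1 + 1/(11/4) = 1 + 4/11 = 15/11
1 + 1/(15/11) = 1 + 11/15 = 26/15

26/15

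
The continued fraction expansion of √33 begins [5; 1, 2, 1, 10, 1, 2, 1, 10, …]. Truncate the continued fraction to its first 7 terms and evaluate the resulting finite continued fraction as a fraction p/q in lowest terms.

a_0 = 5: 5/1
a_1 = 1: 6/1
a_2 = 2: 17/3
a_3 = 1: 23/4
a_4 = 10: 247/43
a_5 = 1: 270/47
a_6 = 2: 787/137

787/137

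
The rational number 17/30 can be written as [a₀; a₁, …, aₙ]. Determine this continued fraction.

Apply division with remainder until the remainder is 0:
⌊17/30⌋ = 0, remainder 17
⌊30/17⌋ = 1, remainder 13
⌊17/13⌋ = 1, remainder 4
⌊13/4⌋ = 3, remainder 1
⌊4/1⌋ = 4, remainder 0

[0; 1, 1, 3, 4]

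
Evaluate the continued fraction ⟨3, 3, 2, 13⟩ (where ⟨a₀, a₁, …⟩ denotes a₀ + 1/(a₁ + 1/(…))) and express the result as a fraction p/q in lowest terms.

a_0 = 3: 3/1
a_1 = 3: 10/3
a_2 = 2: 23/7
a_3 = 13: 309/94

309/94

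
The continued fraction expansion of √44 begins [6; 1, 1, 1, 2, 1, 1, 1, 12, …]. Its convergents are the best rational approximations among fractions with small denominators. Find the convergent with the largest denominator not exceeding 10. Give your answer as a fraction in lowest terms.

53/8

List convergents until the denominator exceeds the bound:
a_0 = 6: 6/1  (≤ bound)
a_1 = 1: 7/1  (≤ bound)
a_2 = 1: 13/2  (≤ bound)
a_3 = 1: 20/3  (≤ bound)
a_4 = 2: 53/8  (≤ bound)
a_5 = 1: 73/11  (> 10, stop)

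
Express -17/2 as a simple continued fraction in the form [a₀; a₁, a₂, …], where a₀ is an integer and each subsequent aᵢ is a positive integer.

[-9; 2]

Repeatedly divide and take the remainder:
-17 = -9·2 + 1, so a_0 = -9
2 = 2·1 + 0, so a_1 = 2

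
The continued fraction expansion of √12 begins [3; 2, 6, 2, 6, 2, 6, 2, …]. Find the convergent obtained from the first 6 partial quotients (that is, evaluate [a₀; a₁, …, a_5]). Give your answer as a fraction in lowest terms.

Start with 2.
6 + 1/(2/1) = 6 + 1/2 = 13/2
2 + 1/(13/2) = 2 + 2/13 = 28/13
6 + 1/(28/13) = 6 + 13/28 = 181/28
2 + 1/(181/28) = 2 + 28/181 = 390/181
3 + 1/(390/181) = 3 + 181/390 = 1351/390

1351/390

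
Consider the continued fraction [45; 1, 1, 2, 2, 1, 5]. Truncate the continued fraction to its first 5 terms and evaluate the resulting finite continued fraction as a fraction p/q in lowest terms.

547/12

a_0 = 45: 45/1
a_1 = 1: 46/1
a_2 = 1: 91/2
a_3 = 2: 228/5
a_4 = 2: 547/12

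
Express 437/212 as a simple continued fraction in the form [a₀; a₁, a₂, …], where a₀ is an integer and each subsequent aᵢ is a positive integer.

437 ÷ 212 → quotient 2, remainder 13
212 ÷ 13 → quotient 16, remainder 4
13 ÷ 4 → quotient 3, remainder 1
4 ÷ 1 → quotient 4, remainder 0

[2; 16, 3, 4]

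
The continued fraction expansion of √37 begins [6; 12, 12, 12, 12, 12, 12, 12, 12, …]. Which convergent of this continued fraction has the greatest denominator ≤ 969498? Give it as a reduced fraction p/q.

1555849/255780

List convergents until the denominator exceeds the bound:
a_0 = 6: 6/1  (≤ bound)
a_1 = 12: 73/12  (≤ bound)
a_2 = 12: 882/145  (≤ bound)
a_3 = 12: 10657/1752  (≤ bound)
a_4 = 12: 128766/21169  (≤ bound)
a_5 = 12: 1555849/255780  (≤ bound)
a_6 = 12: 18798954/3090529  (> 969498, stop)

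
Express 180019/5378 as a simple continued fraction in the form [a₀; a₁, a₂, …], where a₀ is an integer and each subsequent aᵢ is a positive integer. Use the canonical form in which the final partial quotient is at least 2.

[33; 2, 8, 1, 5, 7, 1, 5]

⌊180019/5378⌋ = 33, remainder 2545
⌊5378/2545⌋ = 2, remainder 288
⌊2545/288⌋ = 8, remainder 241
⌊288/241⌋ = 1, remainder 47
⌊241/47⌋ = 5, remainder 6
⌊47/6⌋ = 7, remainder 5
⌊6/5⌋ = 1, remainder 1
⌊5/1⌋ = 5, remainder 0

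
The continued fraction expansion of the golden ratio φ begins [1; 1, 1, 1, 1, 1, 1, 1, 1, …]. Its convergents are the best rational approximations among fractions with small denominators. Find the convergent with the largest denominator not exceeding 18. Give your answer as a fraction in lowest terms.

List convergents until the denominator exceeds the bound:
a_0 = 1: 1/1  (≤ bound)
a_1 = 1: 2/1  (≤ bound)
a_2 = 1: 3/2  (≤ bound)
a_3 = 1: 5/3  (≤ bound)
a_4 = 1: 8/5  (≤ bound)
a_5 = 1: 13/8  (≤ bound)
a_6 = 1: 21/13  (≤ bound)
a_7 = 1: 34/21  (> 18, stop)

21/13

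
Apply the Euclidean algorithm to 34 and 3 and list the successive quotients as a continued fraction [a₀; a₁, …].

34 ÷ 3 → quotient 11, remainder 1
3 ÷ 1 → quotient 3, remainder 0

[11; 3]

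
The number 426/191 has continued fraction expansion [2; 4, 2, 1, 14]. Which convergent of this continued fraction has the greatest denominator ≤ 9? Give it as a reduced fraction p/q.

List convergents until the denominator exceeds the bound:
a_0 = 2: 2/1  (≤ bound)
a_1 = 4: 9/4  (≤ bound)
a_2 = 2: 20/9  (≤ bound)
a_3 = 1: 29/13  (> 9, stop)

20/9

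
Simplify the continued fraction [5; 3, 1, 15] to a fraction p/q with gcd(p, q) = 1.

Work from the innermost term outward:
Start with 15.
1 + 1/(15/1) = 1 + 1/15 = 16/15
3 + 1/(16/15) = 3 + 15/16 = 63/16
5 + 1/(63/16) = 5 + 16/63 = 331/63

331/63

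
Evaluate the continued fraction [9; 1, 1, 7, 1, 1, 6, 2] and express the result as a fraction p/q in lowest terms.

a_0 = 9: 9/1
a_1 = 1: 10/1
a_2 = 1: 19/2
a_3 = 7: 143/15
a_4 = 1: 162/17
a_5 = 1: 305/32
a_6 = 6: 1992/209
a_7 = 2: 4289/450

4289/450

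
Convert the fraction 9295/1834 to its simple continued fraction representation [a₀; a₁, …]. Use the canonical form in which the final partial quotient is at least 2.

⌊9295/1834⌋ = 5, remainder 125
⌊1834/125⌋ = 14, remainder 84
⌊125/84⌋ = 1, remainder 41
⌊84/41⌋ = 2, remainder 2
⌊41/2⌋ = 20, remainder 1
⌊2/1⌋ = 2, remainder 0

[5; 14, 1, 2, 20, 2]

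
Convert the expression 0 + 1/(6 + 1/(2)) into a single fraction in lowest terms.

2/13

Work from the innermost term outward:
Start with 2.
6 + 1/(2/1) = 6 + 1/2 = 13/2
0 + 1/(13/2) = 0 + 2/13 = 2/13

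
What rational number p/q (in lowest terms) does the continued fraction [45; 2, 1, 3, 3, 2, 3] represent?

12928/285

Start with 3.
2 + 1/(3/1) = 2 + 1/3 = 7/3
3 + 1/(7/3) = 3 + 3/7 = 24/7
3 + 1/(24/7) = 3 + 7/24 = 79/24
1 + 1/(79/24) = 1 + 24/79 = 103/79
2 + 1/(103/79) = 2 + 79/103 = 285/103
45 + 1/(285/103) = 45 + 103/285 = 12928/285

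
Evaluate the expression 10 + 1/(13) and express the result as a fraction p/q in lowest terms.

a_0 = 10: 10/1
a_1 = 13: 131/13

131/13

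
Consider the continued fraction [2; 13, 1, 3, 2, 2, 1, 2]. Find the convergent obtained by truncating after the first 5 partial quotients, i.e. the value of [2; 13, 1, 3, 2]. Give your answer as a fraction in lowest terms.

257/124

Work from the innermost term outward:
Start with 2.
3 + 1/(2/1) = 3 + 1/2 = 7/2
1 + 1/(7/2) = 1 + 2/7 = 9/7
13 + 1/(9/7) = 13 + 7/9 = 124/9
2 + 1/(124/9) = 2 + 9/124 = 257/124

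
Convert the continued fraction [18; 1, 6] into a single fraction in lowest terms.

132/7

Collapse the nested fraction from the inside out:
Start with 6.
1 + 1/(6/1) = 1 + 1/6 = 7/6
18 + 1/(7/6) = 18 + 6/7 = 132/7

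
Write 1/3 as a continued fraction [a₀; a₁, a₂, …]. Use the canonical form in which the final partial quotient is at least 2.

⌊1/3⌋ = 0, remainder 1
⌊3/1⌋ = 3, remainder 0

[0; 3]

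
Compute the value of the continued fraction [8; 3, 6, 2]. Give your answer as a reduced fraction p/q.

Start with 2.
6 + 1/(2/1) = 6 + 1/2 = 13/2
3 + 1/(13/2) = 3 + 2/13 = 41/13
8 + 1/(41/13) = 8 + 13/41 = 341/41

341/41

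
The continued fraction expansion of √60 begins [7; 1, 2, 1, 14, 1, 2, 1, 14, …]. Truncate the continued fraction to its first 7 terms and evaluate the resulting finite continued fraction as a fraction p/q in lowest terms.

1433/185

Compute successive convergents:
a_0 = 7: 7/1
a_1 = 1: 8/1
a_2 = 2: 23/3
a_3 = 1: 31/4
a_4 = 14: 457/59
a_5 = 1: 488/63
a_6 = 2: 1433/185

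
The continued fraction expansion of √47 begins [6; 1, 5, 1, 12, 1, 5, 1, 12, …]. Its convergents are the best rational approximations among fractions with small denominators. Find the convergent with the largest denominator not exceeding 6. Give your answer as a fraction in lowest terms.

a_0 = 6: 6/1  (≤ bound)
a_1 = 1: 7/1  (≤ bound)
a_2 = 5: 41/6  (≤ bound)
a_3 = 1: 48/7  (> 6, stop)

41/6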